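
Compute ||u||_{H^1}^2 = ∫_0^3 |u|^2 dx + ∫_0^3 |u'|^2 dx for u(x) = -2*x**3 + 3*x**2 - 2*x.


||u||_{H^1}^2 = 40128/35

The H^1 norm (squared) on an interval (0, L) is
  ||u||_{H^1}^2 = ∫_0^L u(x)^2 dx + ∫_0^L u'(x)^2 dx.
Compute u'(x) = -6*x**2 + 6*x - 2.
Then u(x)^2 = 4*x**6 - 12*x**5 + 17*x**4 - 12*x**3 + 4*x**2 and u'(x)^2 = 36*x**4 - 72*x**3 + 60*x**2 - 24*x + 4.
Integrate each monomial from 0 to 3 using ∫_0^3 c·x^n dx = c·3^(n+1)/(n+1):
  ∫_0^3 u(x)^2 dx = ∫_0^3 (4*x^6 - 12*x^5 + 17*x^4 - 12*x^3 + 4*x^2) dx. Term by term:
    ∫_0^3 4*x^6 dx = 8748/7;  ∫_0^3 -12*x^5 dx = -1458;  ∫_0^3 17*x^4 dx = 4131/5;
    ∫_0^3 -12*x^3 dx = -243;  ∫_0^3 4*x^2 dx = 36.
  Sum: 8748/7 − 1458 + 4131/5 − 243 + 36 = 14382/35.
  ∫_0^3 u'(x)^2 dx = ∫_0^3 (36*x^4 - 72*x^3 + 60*x^2 - 24*x + 4) dx. Term by term:
    ∫_0^3 36*x^4 dx = 8748/5;  ∫_0^3 -72*x^3 dx = -1458;  ∫_0^3 60*x^2 dx = 540;
    ∫_0^3 -24*x dx = -108;  ∫_0^3 4 dx = 12.
  Sum: 8748/5 − 1458 + 540 − 108 + 12 = 3678/5.
Adding: ||u||_{H^1}^2 = 14382/35 + 3678/5 = 40128/35.


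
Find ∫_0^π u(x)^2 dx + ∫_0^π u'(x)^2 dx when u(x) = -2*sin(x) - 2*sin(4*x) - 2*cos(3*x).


||u||_{H^1(0,π)}^2 = 640/7 + 58*π

u'(x) = 6*sin(3*x) - 2*cos(x) - 8*cos(4*x).
Expand u² and (u')² and integrate term by term on (0, π), using: for integers n ≥ 1, ∫_0^π sin²(nx) dx = ∫_0^π cos²(nx) dx = π/2; for n ≠ n', ∫_0^π sin(nx)sin(n'x) dx = ∫_0^π cos(nx)cos(n'x) dx = 0; and by product-to-sum, ∫_0^π sin(nx)cos(n'x) dx = ½∫_0^π [sin((n+n')x) + sin((n−n')x)] dx, which is 0 when n+n' is even and 2n/(n²−n'²) when n+n' is odd (it need not vanish on (0, π)).
  u² squared terms: (-2)²·∫cos(3x)² dx = 4·π/2 = 2*π;  (-2)²·∫sin(x)² dx = 4·π/2 = 2*π;  (-2)²·∫sin(4x)² dx = 4·π/2 = 2*π.
  u² cross terms: 2·(-2)·(-2)·∫cos(3x)·sin(x) dx = 8·(0) = 0;  2·(-2)·(-2)·∫cos(3x)·sin(4x) dx = 8·(8/7) = 64/7;  2·(-2)·(-2)·∫sin(x)·sin(4x) dx = 8·(0) = 0.
  So ∫_0^π u² dx = 2*π + 2*π + 2*π + 0 + 64/7 + 0 = 64/7 + 6*π.
  (u')² squared terms: (-8)²·∫cos(4x)² dx = 64·π/2 = 32*π;  (-2)²·∫cos(x)² dx = 4·π/2 = 2*π;  (6)²·∫sin(3x)² dx = 36·π/2 = 18*π.
  (u')² cross terms: 2·(-8)·(-2)·∫cos(4x)·cos(x) dx = 32·(0) = 0;  2·(-8)·(6)·∫cos(4x)·sin(3x) dx = -96·(-6/7) = 576/7;  2·(-2)·(6)·∫cos(x)·sin(3x) dx = -24·(0) = 0.
  So ∫_0^π (u')² dx = 32*π + 2*π + 18*π + 0 + 576/7 + 0 = 576/7 + 52*π.
||u||_{H^1}^2 = (64/7 + 6*π) + (576/7 + 52*π) = 640/7 + 58*π.


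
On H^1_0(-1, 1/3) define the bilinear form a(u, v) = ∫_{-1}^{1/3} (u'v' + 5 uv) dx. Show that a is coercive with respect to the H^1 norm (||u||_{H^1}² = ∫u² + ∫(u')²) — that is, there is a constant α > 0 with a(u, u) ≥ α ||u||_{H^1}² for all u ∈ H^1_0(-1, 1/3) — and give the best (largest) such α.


α = 1

Coercivity of a(·,·) on H^1_0(-1, 1/3) means a(u, u) ≥ α ||u||_{H^1}² for every u ∈ H^1_0.
The interval has length L = 4/3, and Poincaré/coercivity depend only on L. Here a(u, u) = ∫(u')² + (5)·∫u².
Here c = 5 ≥ 1, so a(u,u) = ∫(u')² + c∫u² ≥ ∫(u')² + ∫u² = ||u||_{H^1}², i.e. α = 1 works. No larger α is possible: a(u,u) ≥ α||u||_{H^1}² means (1−α)∫(u')² ≥ (α−c)∫u², and for the modes u_n = sin(nπ(x−x₀)/L) (x₀ the left endpoint) one has ∫u_n²/∫(u_n')² = (L/(nπ))² → 0, so a(u_n,u_n)/||u_n||_{H^1}² → 1. Hence the optimal constant is α = 1.
Therefore α = 1.


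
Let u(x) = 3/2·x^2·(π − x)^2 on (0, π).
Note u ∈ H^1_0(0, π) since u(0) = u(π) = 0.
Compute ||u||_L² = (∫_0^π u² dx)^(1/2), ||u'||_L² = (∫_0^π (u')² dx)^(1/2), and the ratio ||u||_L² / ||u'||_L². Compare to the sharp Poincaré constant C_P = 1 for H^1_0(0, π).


||u||_L² / ||u'||_L² = sqrt(3)*π/6 < C_P = 1.

u(x) = 3/2·x^2·(π − x)^2, so u'(x) = 3*x*(x - π)*(2*x - π).
u(x) = 3/2·x^2·(π − x)^2 vanishes at x = 0 and x = π, so u ∈ H^1_0(0, π). Differentiate via the product rule and integrate the resulting polynomials term by term.
  ∫_0^π u² dx = ∫_0^π (9*x^8/4 - 9*π*x^7 + 27*π^2*x^6/2 - 9*π^3*x^5 + 9*π^4*x^4/4) dx. Term by term:
    ∫_0^π 9*x^8/4 dx = π^9/4;  ∫_0^π -9*π*x^7 dx = -9*π^9/8;  ∫_0^π 27*π^2*x^6/2 dx = 27*π^9/14;
    ∫_0^π -9*π^3*x^5 dx = -3*π^9/2;  ∫_0^π 9*π^4*x^4/4 dx = 9*π^9/20.
  Sum: π^9/4 − 9*π^9/8 + 27*π^9/14 − 3*π^9/2 + 9*π^9/20 = π^9/280.
  ∫_0^π (u')² dx = ∫_0^π (36*x^6 - 108*π*x^5 + 117*π^2*x^4 - 54*π^3*x^3 + 9*π^4*x^2) dx. Term by term:
    ∫_0^π 36*x^6 dx = 36*π^7/7;  ∫_0^π -108*π*x^5 dx = -18*π^7;  ∫_0^π 117*π^2*x^4 dx = 117*π^7/5;
    ∫_0^π -54*π^3*x^3 dx = -27*π^7/2;  ∫_0^π 9*π^4*x^2 dx = 3*π^7.
  Sum: 36*π^7/7 − 18*π^7 + 117*π^7/5 − 27*π^7/2 + 3*π^7 = 3*π^7/70.
∫_0^π u² dx = π^9/280, so ||u||_L² = sqrt(70)*π^(9/2)/140.
∫_0^π (u')² dx = 3*π^7/70, so ||u'||_L² = sqrt(210)*π^(7/2)/70.
Ratio ||u||_L² / ||u'||_L² = sqrt(3)*π/6.
Sharp Poincaré constant on H^1_0(0, π) is C_P = L/π = 1, achieved by sin(x).
A polynomial bump cannot attain the sharp Poincaré constant (only the first sine eigenfunction does), so the ratio is strictly less than C_P, consistent with ||u||_L² ≤ C_P ||u'||_L².


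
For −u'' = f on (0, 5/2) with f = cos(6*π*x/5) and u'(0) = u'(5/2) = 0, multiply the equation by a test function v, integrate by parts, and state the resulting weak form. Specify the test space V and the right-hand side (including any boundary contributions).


V = H^1(0, 5/2) (no boundary constraint on v; u is determined up to an additive constant); weak form: ∫_0^5/2 u'v' dx = ∫_0^5/2 (cos(6*π*x/5)) v dx for all v ∈ V.

Multiply both sides by a test function v and integrate from 0 to 5/2:
  ∫_0^5/2 −u''(x) v(x) dx = ∫_0^5/2 f(x) v(x) dx.
Integrate the LHS by parts once:
  ∫_0^5/2 −u'' v dx = −[u'(x) v(x)]_0^5/2 + ∫_0^5/2 u'(x) v'(x) dx.
Thus ∫_0^5/2 u'(x) v'(x) dx = ∫_0^5/2 f(x) v(x) dx + [u'(x) v(x)]_0^5/2.
Choose V so that boundary terms are either known or forced to vanish.
u has homogeneous Neumann: u'(0) = u'(5/2) = 0. So [u' v]_0^5/2 = 0·v(5/2) − 0·v(0) = 0 for any v; take V = H^1(0, 5/2).
Weak formulation: find u (satisfying any essential BC) such that ∫_0^5/2 u'(x) v'(x) dx = ∫_0^5/2 f v dx for all v ∈ V (homogeneous Neumann, so boundary terms vanish).
Substituting f(x) = cos(6*π*x/5), the right-hand side is ∫_0^5/2 (cos(6*π*x/5)) v dx.
Compatibility check (pure Neumann): taking v ≡ 1 ∈ V gives 0 = ∫_0^5/2 f dx + (0) − (0), i.e. ∫_0^5/2 f dx must equal u'(0) − u'(5/2) = 0. Indeed ∫_0^5/2 (cos(6*π*x/5)) dx = 0, so the data are compatible. The solution is then unique only up to an additive constant (fix it e.g. by requiring ∫_0^5/2 u dx = 0).


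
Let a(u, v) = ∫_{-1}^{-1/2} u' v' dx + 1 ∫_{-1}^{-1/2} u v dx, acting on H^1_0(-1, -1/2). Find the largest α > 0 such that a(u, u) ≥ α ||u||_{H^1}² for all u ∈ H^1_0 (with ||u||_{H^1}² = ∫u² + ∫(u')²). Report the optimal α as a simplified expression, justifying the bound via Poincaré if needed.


α = 1

Coercivity of a(·,·) on H^1_0(-1, -1/2) means a(u, u) ≥ α ||u||_{H^1}² for every u ∈ H^1_0.
The interval has length L = 1/2, and Poincaré/coercivity depend only on L. Here a(u, u) = ∫(u')² + (1)·∫u².
Here c = 1 ≥ 1, so a(u,u) = ∫(u')² + c∫u² ≥ ∫(u')² + ∫u² = ||u||_{H^1}², i.e. α = 1 works. No larger α is possible: a(u,u) ≥ α||u||_{H^1}² means (1−α)∫(u')² ≥ (α−c)∫u², and for the modes u_n = sin(nπ(x−x₀)/L) (x₀ the left endpoint) one has ∫u_n²/∫(u_n')² = (L/(nπ))² → 0, so a(u_n,u_n)/||u_n||_{H^1}² → 1. Hence the optimal constant is α = 1.
Therefore α = 1.


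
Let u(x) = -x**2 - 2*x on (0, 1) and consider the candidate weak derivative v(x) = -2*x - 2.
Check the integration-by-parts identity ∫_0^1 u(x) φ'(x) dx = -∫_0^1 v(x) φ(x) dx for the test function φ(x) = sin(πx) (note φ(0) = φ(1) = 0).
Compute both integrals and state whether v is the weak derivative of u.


LHS = 6/π, RHS = 6/π. Yes, v = u' weakly.

u(x) = -x**2 - 2*x, classical derivative u'(x) = -2*x - 2.
φ(x) = sin(πx), so φ'(x) = π*cos(π*x).
Note φ(0) = φ(1) = 0, so the boundary term u·φ vanishes.
LHS = ∫_0^1 u(x) φ'(x) dx = ∫_0^1 (-π*x^2*cos(π*x) - 2*π*x*cos(π*x)) dx. Term by term:
  ∫_0^1 -π*x^2*cos(π*x) dx = 2/π;  ∫_0^1 -2*π*x*cos(π*x) dx = 4/π.
Sum: 2/π + 4/π = 6/π.
So LHS = 6/π.
∫_0^1 v(x) φ(x) dx = ∫_0^1 (-2*x*sin(π*x) - 2*sin(π*x)) dx. Term by term:
  ∫_0^1 -2*sin(π*x) dx = -4/π;  ∫_0^1 -2*x*sin(π*x) dx = -2/π.
Sum: -4/π − 2/π = -6/π.
So RHS = -∫_0^1 v(x) φ(x) dx = 6/π.
LHS = RHS, so the identity holds for this test φ.
Moreover u is smooth here and v(x) = u'(x) = -2*x - 2 pointwise, so the identity holds for every test function. Hence v is the weak derivative of u.


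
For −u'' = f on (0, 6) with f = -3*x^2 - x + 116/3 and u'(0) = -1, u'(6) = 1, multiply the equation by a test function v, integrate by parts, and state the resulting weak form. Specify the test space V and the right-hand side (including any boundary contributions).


V = H^1(0, 6) (v unrestricted at boundary; u is determined up to an additive constant); weak form: ∫_0^6 u'v' dx = ∫_0^6 (-3*x^2 - x + 116/3) v dx + v(6) + v(0) for all v ∈ V.

Multiply both sides by a test function v and integrate from 0 to 6:
  ∫_0^6 −u''(x) v(x) dx = ∫_0^6 f(x) v(x) dx.
Integrate the LHS by parts once:
  ∫_0^6 −u'' v dx = −[u'(x) v(x)]_0^6 + ∫_0^6 u'(x) v'(x) dx.
Thus ∫_0^6 u'(x) v'(x) dx = ∫_0^6 f(x) v(x) dx + [u'(x) v(x)]_0^6.
Choose V so that boundary terms are either known or forced to vanish.
u has inhomogeneous Neumann u'(0) = -1, u'(6) = 1. [u' v]_0^6 = (1)·v(6) − (-1)·v(0) = v(6) + v(0). Take V = H^1(0, 6); boundary term becomes part of RHS.
Weak formulation: find u (satisfying any essential BC) such that ∫_0^6 u'(x) v'(x) dx = ∫_0^6 f v dx + v(6) + v(0) for all v ∈ V (Neumann data are natural BCs: they enter the RHS as boundary terms).
Substituting f(x) = -3*x^2 - x + 116/3, the right-hand side is ∫_0^6 (-3*x^2 - x + 116/3) v dx + v(6) + v(0).
Compatibility check (pure Neumann): taking v ≡ 1 ∈ V gives 0 = ∫_0^6 f dx + (1) − (-1), i.e. ∫_0^6 f dx must equal u'(0) − u'(6) = -2. Indeed ∫_0^6 (-3*x^2 - x + 116/3) dx = -2, so the data are compatible. The solution is then unique only up to an additive constant (fix it e.g. by requiring ∫_0^6 u dx = 0).


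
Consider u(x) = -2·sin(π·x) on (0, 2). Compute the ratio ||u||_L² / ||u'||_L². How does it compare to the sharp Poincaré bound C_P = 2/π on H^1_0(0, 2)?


||u||_L² / ||u'||_L² = 1/π < C_P = 2/π.

u(x) = -2·sin(π·x), so u'(x) = -2*π*cos(π*x).
Writing u(x) = A·sin(kπx/L) with A = -2 and k = 2, use ∫_0^L sin²(kπx/L) dx = L/2 and ∫_0^L cos²(kπx/L) dx = L/2.
u² = 4·sin²(π·x) and (u')² = 4*π^2·cos²(π·x), and each of sin², cos² integrates to L/2 = 1 over (0, 2).
∫_0^2 u² dx = 4, so ||u||_L² = 2.
∫_0^2 (u')² dx = 4*π^2, so ||u'||_L² = 2*π.
Ratio ||u||_L² / ||u'||_L² = 1/π.
Sharp Poincaré constant on H^1_0(0, 2) is C_P = L/π = 2/π, achieved by sin(π/2·x).
This is the k = 2 harmonic; the ratio L/(kπ) is strictly less than C_P = L/π, consistent with the sharp inequality ||u||_L² ≤ C_P ||u'||_L².


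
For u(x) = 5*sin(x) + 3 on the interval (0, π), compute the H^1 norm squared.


||u||_{H^1(0,π)}^2 = 60 + 34*π

u'(x) = 5*cos(x).
Expand u² and (u')² and integrate term by term on (0, π), using: for integers n ≥ 1, ∫_0^π sin²(nx) dx = ∫_0^π cos²(nx) dx = π/2; for n ≠ n', ∫_0^π sin(nx)sin(n'x) dx = ∫_0^π cos(nx)cos(n'x) dx = 0; and by product-to-sum, ∫_0^π sin(nx)cos(n'x) dx = ½∫_0^π [sin((n+n')x) + sin((n−n')x)] dx, which is 0 when n+n' is even and 2n/(n²−n'²) when n+n' is odd (it need not vanish on (0, π)). For the constant mode: ∫_0^π 1 dx = π, ∫_0^π cos(nx) dx = 0, ∫_0^π sin(nx) dx = (1−(−1)^n)/n.
  u² squared terms: (3)²·∫1 dx = 9·π = 9*π;  (5)²·∫sin(x)² dx = 25·π/2 = 25*π/2.
  u² cross terms: 2·(3)·(5)·∫1·sin(x) dx = 30·(2) = 60.
  So ∫_0^π u² dx = 9*π + 25*π/2 + 60 = 60 + 43*π/2.
  (u')² squared terms: (5)²·∫cos(x)² dx = 25·π/2 = 25*π/2.
  So ∫_0^π (u')² dx = 25*π/2.
||u||_{H^1}^2 = (60 + 43*π/2) + (25*π/2) = 60 + 34*π.


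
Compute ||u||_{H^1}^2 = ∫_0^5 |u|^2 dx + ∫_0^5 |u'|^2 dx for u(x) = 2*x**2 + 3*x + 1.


||u||_{H^1}^2 = 18025/3

The H^1 norm (squared) on an interval (0, L) is
  ||u||_{H^1}^2 = ∫_0^L u(x)^2 dx + ∫_0^L u'(x)^2 dx.
Compute u'(x) = 4*x + 3.
Then u(x)^2 = 4*x**4 + 12*x**3 + 13*x**2 + 6*x + 1 and u'(x)^2 = 16*x**2 + 24*x + 9.
Integrate each monomial from 0 to 5 using ∫_0^5 c·x^n dx = c·5^(n+1)/(n+1):
  ∫_0^5 u(x)^2 dx = ∫_0^5 (4*x^4 + 12*x^3 + 13*x^2 + 6*x + 1) dx. Term by term:
    ∫_0^5 4*x^4 dx = 2500;  ∫_0^5 12*x^3 dx = 1875;  ∫_0^5 13*x^2 dx = 1625/3;
    ∫_0^5 6*x dx = 75;  ∫_0^5 1 dx = 5.
  Sum: 2500 + 1875 + 1625/3 + 75 + 5 = 14990/3.
  ∫_0^5 u'(x)^2 dx = ∫_0^5 (16*x^2 + 24*x + 9) dx. Term by term:
    ∫_0^5 16*x^2 dx = 2000/3;  ∫_0^5 24*x dx = 300;  ∫_0^5 9 dx = 45.
  Sum: 2000/3 + 300 + 45 = 3035/3.
Adding: ||u||_{H^1}^2 = 14990/3 + 3035/3 = 18025/3.


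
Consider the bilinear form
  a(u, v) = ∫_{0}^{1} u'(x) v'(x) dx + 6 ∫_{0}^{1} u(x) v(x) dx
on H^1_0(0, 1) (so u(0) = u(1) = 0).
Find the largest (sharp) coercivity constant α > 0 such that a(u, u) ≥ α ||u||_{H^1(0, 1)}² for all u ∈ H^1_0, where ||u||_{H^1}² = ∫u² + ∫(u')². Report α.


α = 1

Coercivity of a(·,·) on H^1_0(0, 1) means a(u, u) ≥ α ||u||_{H^1}² for every u ∈ H^1_0.
The interval has length L = 1, and Poincaré/coercivity depend only on L. Here a(u, u) = ∫(u')² + (6)·∫u².
Here c = 6 ≥ 1, so a(u,u) = ∫(u')² + c∫u² ≥ ∫(u')² + ∫u² = ||u||_{H^1}², i.e. α = 1 works. No larger α is possible: a(u,u) ≥ α||u||_{H^1}² means (1−α)∫(u')² ≥ (α−c)∫u², and for the modes u_n = sin(nπ(x−x₀)/L) (x₀ the left endpoint) one has ∫u_n²/∫(u_n')² = (L/(nπ))² → 0, so a(u_n,u_n)/||u_n||_{H^1}² → 1. Hence the optimal constant is α = 1.
Therefore α = 1.


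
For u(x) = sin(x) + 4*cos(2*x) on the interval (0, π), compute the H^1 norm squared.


||u||_{H^1(0,π)}^2 = -80/3 + 41*π

u'(x) = -8*sin(2*x) + cos(x).
Expand u² and (u')² and integrate term by term on (0, π), using: for integers n ≥ 1, ∫_0^π sin²(nx) dx = ∫_0^π cos²(nx) dx = π/2; for n ≠ n', ∫_0^π sin(nx)sin(n'x) dx = ∫_0^π cos(nx)cos(n'x) dx = 0; and by product-to-sum, ∫_0^π sin(nx)cos(n'x) dx = ½∫_0^π [sin((n+n')x) + sin((n−n')x)] dx, which is 0 when n+n' is even and 2n/(n²−n'²) when n+n' is odd (it need not vanish on (0, π)).
  u² squared terms: (4)²·∫cos(2x)² dx = 16·π/2 = 8*π;  (1)²·∫sin(x)² dx = 1·π/2 = π/2.
  u² cross terms: 2·(4)·(1)·∫cos(2x)·sin(x) dx = 8·(-2/3) = -16/3.
  So ∫_0^π u² dx = 8*π + π/2 − 16/3 = -16/3 + 17*π/2.
  (u')² squared terms: (-8)²·∫sin(2x)² dx = 64·π/2 = 32*π;  (1)²·∫cos(x)² dx = 1·π/2 = π/2.
  (u')² cross terms: 2·(-8)·(1)·∫sin(2x)·cos(x) dx = -16·(4/3) = -64/3.
  So ∫_0^π (u')² dx = 32*π + π/2 − 64/3 = -64/3 + 65*π/2.
||u||_{H^1}^2 = (-16/3 + 17*π/2) + (-64/3 + 65*π/2) = -80/3 + 41*π.


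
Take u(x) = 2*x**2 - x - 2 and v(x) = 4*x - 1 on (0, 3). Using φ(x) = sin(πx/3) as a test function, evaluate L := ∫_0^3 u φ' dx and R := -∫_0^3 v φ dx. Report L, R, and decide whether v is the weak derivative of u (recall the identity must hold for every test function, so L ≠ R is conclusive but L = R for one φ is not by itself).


LHS = -30/π, RHS = -30/π. Yes, v = u' weakly.

u(x) = 2*x**2 - x - 2, classical derivative u'(x) = 4*x - 1.
φ(x) = sin(πx/3), so φ'(x) = π*cos(π*x/3)/3.
Note φ(0) = φ(3) = 0, so the boundary term u·φ vanishes.
LHS = ∫_0^3 u(x) φ'(x) dx = ∫_0^3 (2*π*x^2*cos(π*x/3)/3 - π*x*cos(π*x/3)/3 - 2*π*cos(π*x/3)/3) dx. Term by term:
  ∫_0^3 -2*π*cos(π*x/3)/3 dx = 0;  ∫_0^3 -π*x*cos(π*x/3)/3 dx = 6/π;  ∫_0^3 2*π*x^2*cos(π*x/3)/3 dx = -36/π.
Sum: 0 + 6/π − 36/π = -30/π.
So LHS = -30/π.
∫_0^3 v(x) φ(x) dx = ∫_0^3 (4*x*sin(π*x/3) - sin(π*x/3)) dx. Term by term:
  ∫_0^3 -sin(π*x/3) dx = -6/π;  ∫_0^3 4*x*sin(π*x/3) dx = 36/π.
Sum: -6/π + 36/π = 30/π.
So RHS = -∫_0^3 v(x) φ(x) dx = -30/π.
LHS = RHS, so the identity holds for this test φ.
Moreover u is smooth here and v(x) = u'(x) = 4*x - 1 pointwise, so the identity holds for every test function. Hence v is the weak derivative of u.


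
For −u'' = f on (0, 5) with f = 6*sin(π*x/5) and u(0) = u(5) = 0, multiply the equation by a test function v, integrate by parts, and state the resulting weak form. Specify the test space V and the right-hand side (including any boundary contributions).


V = H^1_0(0, 5) (so v(0) = v(5) = 0); weak form: ∫_0^5 u'v' dx = ∫_0^5 (6*sin(π*x/5)) v dx for all v ∈ V.

Multiply both sides by a test function v and integrate from 0 to 5:
  ∫_0^5 −u''(x) v(x) dx = ∫_0^5 f(x) v(x) dx.
Integrate the LHS by parts once:
  ∫_0^5 −u'' v dx = −[u'(x) v(x)]_0^5 + ∫_0^5 u'(x) v'(x) dx.
Thus ∫_0^5 u'(x) v'(x) dx = ∫_0^5 f(x) v(x) dx + [u'(x) v(x)]_0^5.
Choose V so that boundary terms are either known or forced to vanish.
u is Dirichlet: u(0) = u(5) = 0. Let V = H^1_0(0, 5); then v(0) = v(5) = 0, and [u' v]_0^5 = 0.
Weak formulation: find u (satisfying any essential BC) such that ∫_0^5 u'(x) v'(x) dx = ∫_0^5 f v dx for all v ∈ V.
Substituting f(x) = 6*sin(π*x/5), the right-hand side is ∫_0^5 (6*sin(π*x/5)) v dx.


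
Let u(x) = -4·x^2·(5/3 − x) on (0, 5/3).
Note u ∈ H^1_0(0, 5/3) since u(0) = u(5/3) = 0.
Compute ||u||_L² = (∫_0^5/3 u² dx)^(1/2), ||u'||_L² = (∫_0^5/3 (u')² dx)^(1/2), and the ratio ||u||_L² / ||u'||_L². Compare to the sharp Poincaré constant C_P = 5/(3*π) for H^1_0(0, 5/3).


||u||_L² / ||u'||_L² = 5*sqrt(14)/42 < C_P = 5/(3*π).

u(x) = -4·x^2·(5/3 − x), so u'(x) = 4*x*(9*x - 10)/3.
u(x) = -4·x^2·(5/3 − x) vanishes at x = 0 and x = 5/3, so u ∈ H^1_0(0, 5/3). Differentiate via the product rule and integrate the resulting polynomials term by term.
  ∫_0^5/3 u² dx = ∫_0^5/3 (16*x^6 - 160*x^5/3 + 400*x^4/9) dx. Term by term:
    ∫_0^5/3 16*x^6 dx = 1250000/15309;  ∫_0^5/3 -160*x^5/3 dx = -1250000/6561;  ∫_0^5/3 400*x^4/9 dx = 250000/2187.
  Sum: 1250000/15309 − 1250000/6561 + 250000/2187 = 250000/45927.
  ∫_0^5/3 (u')² dx = ∫_0^5/3 (144*x^4 - 320*x^3 + 1600*x^2/9) dx. Term by term:
    ∫_0^5/3 144*x^4 dx = 10000/27;  ∫_0^5/3 -320*x^3 dx = -50000/81;  ∫_0^5/3 1600*x^2/9 dx = 200000/729.
  Sum: 10000/27 − 50000/81 + 200000/729 = 20000/729.
∫_0^5/3 u² dx = 250000/45927, so ||u||_L² = 500*sqrt(7)/567.
∫_0^5/3 (u')² dx = 20000/729, so ||u'||_L² = 100*sqrt(2)/27.
Ratio ||u||_L² / ||u'||_L² = 5*sqrt(14)/42.
Sharp Poincaré constant on H^1_0(0, 5/3) is C_P = L/π = 5/(3*π), achieved by sin(3*π/5·x).
A polynomial bump cannot attain the sharp Poincaré constant (only the first sine eigenfunction does), so the ratio is strictly less than C_P, consistent with ||u||_L² ≤ C_P ||u'||_L².


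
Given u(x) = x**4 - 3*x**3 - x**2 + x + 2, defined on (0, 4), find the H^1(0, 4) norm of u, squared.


||u||_{H^1}^2 = 1512668/315

The H^1 norm (squared) on an interval (0, L) is
  ||u||_{H^1}^2 = ∫_0^L u(x)^2 dx + ∫_0^L u'(x)^2 dx.
Compute u'(x) = 4*x**3 - 9*x**2 - 2*x + 1.
Then u(x)^2 = x**8 - 6*x**7 + 7*x**6 + 8*x**5 - x**4 - 14*x**3 - 3*x**2 + 4*x + 4 and u'(x)^2 = 16*x**6 - 72*x**5 + 65*x**4 + 44*x**3 - 14*x**2 - 4*x + 1.
Integrate each monomial from 0 to 4 using ∫_0^4 c·x^n dx = c·4^(n+1)/(n+1):
  ∫_0^4 u(x)^2 dx = ∫_0^4 (x^8 - 6*x^7 + 7*x^6 + 8*x^5 - x^4 - 14*x^3 - 3*x^2 + 4*x + 4) dx. Term by term:
    ∫_0^4 x^8 dx = 262144/9;  ∫_0^4 -6*x^7 dx = -49152;  ∫_0^4 7*x^6 dx = 16384;
    ∫_0^4 8*x^5 dx = 16384/3;  ∫_0^4 -x^4 dx = -1024/5;  ∫_0^4 -14*x^3 dx = -896;
    ∫_0^4 -3*x^2 dx = -64;  ∫_0^4 4*x dx = 32;  ∫_0^4 4 dx = 16.
  Sum: 262144/9 − 49152 + 16384 + 16384/3 − 1024/5 − 896 − 64 + 32 + 16 = 31664/45.
  ∫_0^4 u'(x)^2 dx = ∫_0^4 (16*x^6 - 72*x^5 + 65*x^4 + 44*x^3 - 14*x^2 - 4*x + 1) dx. Term by term:
    ∫_0^4 16*x^6 dx = 262144/7;  ∫_0^4 -72*x^5 dx = -49152;  ∫_0^4 65*x^4 dx = 13312;
    ∫_0^4 44*x^3 dx = 2816;  ∫_0^4 -14*x^2 dx = -896/3;  ∫_0^4 -4*x dx = -32;
    ∫_0^4 1 dx = 4.
  Sum: 262144/7 − 49152 + 13312 + 2816 − 896/3 − 32 + 4 = 86068/21.
Adding: ||u||_{H^1}^2 = 31664/45 + 86068/21 = 1512668/315.


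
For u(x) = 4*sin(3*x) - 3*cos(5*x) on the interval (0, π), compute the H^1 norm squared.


||u||_{H^1(0,π)}^2 = 197*π

u'(x) = 15*sin(5*x) + 12*cos(3*x).
Expand u² and (u')² and integrate term by term on (0, π), using: for integers n ≥ 1, ∫_0^π sin²(nx) dx = ∫_0^π cos²(nx) dx = π/2; for n ≠ n', ∫_0^π sin(nx)sin(n'x) dx = ∫_0^π cos(nx)cos(n'x) dx = 0; and by product-to-sum, ∫_0^π sin(nx)cos(n'x) dx = ½∫_0^π [sin((n+n')x) + sin((n−n')x)] dx, which is 0 when n+n' is even and 2n/(n²−n'²) when n+n' is odd (it need not vanish on (0, π)).
  u² squared terms: (-3)²·∫cos(5x)² dx = 9·π/2 = 9*π/2;  (4)²·∫sin(3x)² dx = 16·π/2 = 8*π.
  u² cross terms: 2·(-3)·(4)·∫cos(5x)·sin(3x) dx = -24·(0) = 0.
  So ∫_0^π u² dx = 9*π/2 + 8*π + 0 = 25*π/2.
  (u')² squared terms: (12)²·∫cos(3x)² dx = 144·π/2 = 72*π;  (15)²·∫sin(5x)² dx = 225·π/2 = 225*π/2.
  (u')² cross terms: 2·(12)·(15)·∫cos(3x)·sin(5x) dx = 360·(0) = 0.
  So ∫_0^π (u')² dx = 72*π + 225*π/2 + 0 = 369*π/2.
||u||_{H^1}^2 = (25*π/2) + (369*π/2) = 197*π.


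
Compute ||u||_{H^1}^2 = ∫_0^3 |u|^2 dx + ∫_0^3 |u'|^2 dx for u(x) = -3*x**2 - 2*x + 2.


||u||_{H^1}^2 = 5142/5

The H^1 norm (squared) on an interval (0, L) is
  ||u||_{H^1}^2 = ∫_0^L u(x)^2 dx + ∫_0^L u'(x)^2 dx.
Compute u'(x) = -6*x - 2.
Then u(x)^2 = 9*x**4 + 12*x**3 - 8*x**2 - 8*x + 4 and u'(x)^2 = 36*x**2 + 24*x + 4.
Integrate each monomial from 0 to 3 using ∫_0^3 c·x^n dx = c·3^(n+1)/(n+1):
  ∫_0^3 u(x)^2 dx = ∫_0^3 (9*x^4 + 12*x^3 - 8*x^2 - 8*x + 4) dx. Term by term:
    ∫_0^3 9*x^4 dx = 2187/5;  ∫_0^3 12*x^3 dx = 243;  ∫_0^3 -8*x^2 dx = -72;
    ∫_0^3 -8*x dx = -36;  ∫_0^3 4 dx = 12.
  Sum: 2187/5 + 243 − 72 − 36 + 12 = 2922/5.
  ∫_0^3 u'(x)^2 dx = ∫_0^3 (36*x^2 + 24*x + 4) dx. Term by term:
    ∫_0^3 36*x^2 dx = 324;  ∫_0^3 24*x dx = 108;  ∫_0^3 4 dx = 12.
  Sum: 324 + 108 + 12 = 444.
Adding: ||u||_{H^1}^2 = 2922/5 + 444 = 5142/5.


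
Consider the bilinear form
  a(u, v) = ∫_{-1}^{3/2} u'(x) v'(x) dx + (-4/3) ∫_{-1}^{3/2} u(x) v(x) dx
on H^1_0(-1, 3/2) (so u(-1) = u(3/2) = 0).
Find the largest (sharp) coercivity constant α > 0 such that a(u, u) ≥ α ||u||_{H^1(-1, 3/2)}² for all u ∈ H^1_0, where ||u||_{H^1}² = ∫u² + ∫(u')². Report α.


α = 4*(-25 + 3*π^2)/(3*(25 + 4*π^2))

Coercivity of a(·,·) on H^1_0(-1, 3/2) means a(u, u) ≥ α ||u||_{H^1}² for every u ∈ H^1_0.
The interval has length L = 5/2, and Poincaré/coercivity depend only on L. Here a(u, u) = ∫(u')² + (-4/3)·∫u².
Here c = -4/3 < 0 with |c| < (π/L)² = 4*π^2/25, so coercivity still holds. The condition a(u,u) ≥ α||u||_{H^1}² reads (1−α)∫(u')² ≥ (α−c)∫u². Any admissible α is ≤ 1 (rapidly oscillating u have ∫u²/∫(u')² → 0), and α = 1 would force 0 ≥ (1−c)∫u², impossible since c < 1; so 1−α > 0. By the sharp Poincaré inequality on H^1_0 of an interval of length L, ∫(u')² ≥ (π/L)²∫u² with equality for the first sine mode sin(π(x−x₀)/L) (x₀ the left endpoint), so the inequality holds for all u iff (1−α)(π/L)² ≥ α − c, i.e. α ≤ ((π/L)² + c)/((π/L)² + 1) = (1 + c(L/π)²)/(1 + (L/π)²). (Direct route, valid since c ≤ 0: Poincaré gives c∫u² ≥ c(L/π)²∫(u')², so a(u,u) ≥ (1 + c(L/π)²)∫(u')², while ||u||_{H^1}² ≤ (1 + (L/π)²)∫(u')²; dividing yields the same α.) With (π/L)² = 4*π^2/25 and c = -4/3, the largest admissible constant is α = ((π/L)² + c)/((π/L)² + 1).
Simplifying, α = 4*(-25 + 3*π^2)/(3*(25 + 4*π^2)).


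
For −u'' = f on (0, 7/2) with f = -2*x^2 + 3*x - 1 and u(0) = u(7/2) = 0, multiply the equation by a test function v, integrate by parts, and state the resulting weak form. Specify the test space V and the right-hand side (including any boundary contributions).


V = H^1_0(0, 7/2) (so v(0) = v(7/2) = 0); weak form: ∫_0^7/2 u'v' dx = ∫_0^7/2 (-2*x^2 + 3*x - 1) v dx for all v ∈ V.

Multiply both sides by a test function v and integrate from 0 to 7/2:
  ∫_0^7/2 −u''(x) v(x) dx = ∫_0^7/2 f(x) v(x) dx.
Integrate the LHS by parts once:
  ∫_0^7/2 −u'' v dx = −[u'(x) v(x)]_0^7/2 + ∫_0^7/2 u'(x) v'(x) dx.
Thus ∫_0^7/2 u'(x) v'(x) dx = ∫_0^7/2 f(x) v(x) dx + [u'(x) v(x)]_0^7/2.
Choose V so that boundary terms are either known or forced to vanish.
u is Dirichlet: u(0) = u(7/2) = 0. Let V = H^1_0(0, 7/2); then v(0) = v(7/2) = 0, and [u' v]_0^7/2 = 0.
Weak formulation: find u (satisfying any essential BC) such that ∫_0^7/2 u'(x) v'(x) dx = ∫_0^7/2 f v dx for all v ∈ V.
Substituting f(x) = -2*x^2 + 3*x - 1, the right-hand side is ∫_0^7/2 (-2*x^2 + 3*x - 1) v dx.


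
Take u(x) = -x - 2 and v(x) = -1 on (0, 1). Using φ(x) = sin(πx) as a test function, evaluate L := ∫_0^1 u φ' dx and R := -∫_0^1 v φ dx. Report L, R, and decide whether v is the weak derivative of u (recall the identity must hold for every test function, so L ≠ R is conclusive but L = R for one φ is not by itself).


LHS = 2/π, RHS = 2/π. Yes, v = u' weakly.

u(x) = -x - 2, classical derivative u'(x) = -1.
φ(x) = sin(πx), so φ'(x) = π*cos(π*x).
Note φ(0) = φ(1) = 0, so the boundary term u·φ vanishes.
LHS = ∫_0^1 u(x) φ'(x) dx = ∫_0^1 (-π*x*cos(π*x) - 2*π*cos(π*x)) dx. Term by term:
  ∫_0^1 -2*π*cos(π*x) dx = 0;  ∫_0^1 -π*x*cos(π*x) dx = 2/π.
Sum: 0 + 2/π = 2/π.
So LHS = 2/π.
∫_0^1 v(x) φ(x) dx = ∫_0^1 (-sin(π*x)) dx. Term by term:
  ∫_0^1 -sin(π*x) dx = -2/π.
So RHS = -∫_0^1 v(x) φ(x) dx = 2/π.
LHS = RHS, so the identity holds for this test φ.
Moreover u is smooth here and v(x) = u'(x) = -1 pointwise, so the identity holds for every test function. Hence v is the weak derivative of u.


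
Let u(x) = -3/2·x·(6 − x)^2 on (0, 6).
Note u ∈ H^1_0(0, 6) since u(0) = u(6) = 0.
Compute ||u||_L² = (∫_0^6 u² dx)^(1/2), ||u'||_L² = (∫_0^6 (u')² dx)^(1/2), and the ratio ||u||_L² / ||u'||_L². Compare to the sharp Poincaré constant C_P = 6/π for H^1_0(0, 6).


||u||_L² / ||u'||_L² = 3*sqrt(14)/7 < C_P = 6/π.

u(x) = -3/2·x·(6 − x)^2, so u'(x) = 9*(2 - x)*(x/2 - 3).
u(x) = -3/2·x·(6 − x)^2 vanishes at x = 0 and x = 6, so u ∈ H^1_0(0, 6). Differentiate via the product rule and integrate the resulting polynomials term by term.
  ∫_0^6 u² dx = ∫_0^6 (9*x^6/4 - 54*x^5 + 486*x^4 - 1944*x^3 + 2916*x^2) dx. Term by term:
    ∫_0^6 9*x^6/4 dx = 629856/7;  ∫_0^6 -54*x^5 dx = -419904;  ∫_0^6 486*x^4 dx = 3779136/5;
    ∫_0^6 -1944*x^3 dx = -629856;  ∫_0^6 2916*x^2 dx = 209952.
  Sum: 629856/7 − 419904 + 3779136/5 − 629856 + 209952 = 209952/35.
  ∫_0^6 (u')² dx = ∫_0^6 (81*x^4/4 - 324*x^3 + 1782*x^2 - 3888*x + 2916) dx. Term by term:
    ∫_0^6 81*x^4/4 dx = 157464/5;  ∫_0^6 -324*x^3 dx = -104976;  ∫_0^6 1782*x^2 dx = 128304;
    ∫_0^6 -3888*x dx = -69984;  ∫_0^6 2916 dx = 17496.
  Sum: 157464/5 − 104976 + 128304 − 69984 + 17496 = 11664/5.
∫_0^6 u² dx = 209952/35, so ||u||_L² = 324*sqrt(70)/35.
∫_0^6 (u')² dx = 11664/5, so ||u'||_L² = 108*sqrt(5)/5.
Ratio ||u||_L² / ||u'||_L² = 3*sqrt(14)/7.
Sharp Poincaré constant on H^1_0(0, 6) is C_P = L/π = 6/π, achieved by sin(π/6·x).
A polynomial bump cannot attain the sharp Poincaré constant (only the first sine eigenfunction does), so the ratio is strictly less than C_P, consistent with ||u||_L² ≤ C_P ||u'||_L².


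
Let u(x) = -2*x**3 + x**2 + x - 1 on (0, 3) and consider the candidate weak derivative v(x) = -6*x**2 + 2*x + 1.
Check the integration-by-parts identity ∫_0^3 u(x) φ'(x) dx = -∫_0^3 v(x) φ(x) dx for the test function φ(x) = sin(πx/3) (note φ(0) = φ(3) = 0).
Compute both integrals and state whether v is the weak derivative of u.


LHS = -648/π^3 + 138/π, RHS = -648/π^3 + 138/π. Yes, v = u' weakly.

u(x) = -2*x**3 + x**2 + x - 1, classical derivative u'(x) = -6*x**2 + 2*x + 1.
φ(x) = sin(πx/3), so φ'(x) = π*cos(π*x/3)/3.
Note φ(0) = φ(3) = 0, so the boundary term u·φ vanishes.
LHS = ∫_0^3 u(x) φ'(x) dx = ∫_0^3 (-2*π*x^3*cos(π*x/3)/3 + π*x^2*cos(π*x/3)/3 + π*x*cos(π*x/3)/3 - π*cos(π*x/3)/3) dx. Term by term:
  ∫_0^3 -π*cos(π*x/3)/3 dx = 0;  ∫_0^3 -2*π*x^3*cos(π*x/3)/3 dx = -648/π^3 + 162/π;  ∫_0^3 π*x*cos(π*x/3)/3 dx = -6/π;
  ∫_0^3 π*x^2*cos(π*x/3)/3 dx = -18/π.
Sum: 0 + -648/π^3 + 162/π − 6/π − 18/π = -648/π^3 + 138/π.
So LHS = -648/π^3 + 138/π.
∫_0^3 v(x) φ(x) dx = ∫_0^3 (-6*x^2*sin(π*x/3) + 2*x*sin(π*x/3) + sin(π*x/3)) dx. Term by term:
  ∫_0^3 -6*x^2*sin(π*x/3) dx = -162/π + 648/π^3;  ∫_0^3 2*x*sin(π*x/3) dx = 18/π;  ∫_0^3 sin(π*x/3) dx = 6/π.
Sum: -162/π + 648/π^3 + 18/π + 6/π = -138/π + 648/π^3.
So RHS = -∫_0^3 v(x) φ(x) dx = -648/π^3 + 138/π.
LHS = RHS, so the identity holds for this test φ.
Moreover u is smooth here and v(x) = u'(x) = -6*x**2 + 2*x + 1 pointwise, so the identity holds for every test function. Hence v is the weak derivative of u.


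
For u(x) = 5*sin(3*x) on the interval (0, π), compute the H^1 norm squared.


||u||_{H^1(0,π)}^2 = 125*π

u'(x) = 15*cos(3*x).
Expand u² and (u')² and integrate term by term on (0, π), using: for integers n ≥ 1, ∫_0^π sin²(nx) dx = ∫_0^π cos²(nx) dx = π/2; for n ≠ n', ∫_0^π sin(nx)sin(n'x) dx = ∫_0^π cos(nx)cos(n'x) dx = 0; and by product-to-sum, ∫_0^π sin(nx)cos(n'x) dx = ½∫_0^π [sin((n+n')x) + sin((n−n')x)] dx, which is 0 when n+n' is even and 2n/(n²−n'²) when n+n' is odd (it need not vanish on (0, π)).
  u² squared terms: (5)²·∫sin(3x)² dx = 25·π/2 = 25*π/2.
  So ∫_0^π u² dx = 25*π/2.
  (u')² squared terms: (15)²·∫cos(3x)² dx = 225·π/2 = 225*π/2.
  So ∫_0^π (u')² dx = 225*π/2.
||u||_{H^1}^2 = (25*π/2) + (225*π/2) = 125*π.


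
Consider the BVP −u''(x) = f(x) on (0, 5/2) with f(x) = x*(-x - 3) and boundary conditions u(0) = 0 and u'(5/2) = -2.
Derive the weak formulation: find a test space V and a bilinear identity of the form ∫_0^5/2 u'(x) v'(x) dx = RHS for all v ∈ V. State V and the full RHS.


V = {v ∈ H^1(0, 5/2) : v(0) = 0} (test functions vanish at x = 0 where u is specified); weak form: ∫_0^5/2 u'v' dx = ∫_0^5/2 (x*(-x - 3)) v dx − 2·v(5/2) for all v ∈ V.

Multiply both sides by a test function v and integrate from 0 to 5/2:
  ∫_0^5/2 −u''(x) v(x) dx = ∫_0^5/2 f(x) v(x) dx.
Integrate the LHS by parts once:
  ∫_0^5/2 −u'' v dx = −[u'(x) v(x)]_0^5/2 + ∫_0^5/2 u'(x) v'(x) dx.
Thus ∫_0^5/2 u'(x) v'(x) dx = ∫_0^5/2 f(x) v(x) dx + [u'(x) v(x)]_0^5/2.
Choose V so that boundary terms are either known or forced to vanish.
Mixed BC: u(0) = 0 (Dirichlet) and u'(5/2) = -2 (Neumann). Define V = {v ∈ H^1(0, 5/2) : v(0) = 0}. Then [u' v]_0^5/2 = u'(5/2)·v(5/2) − u'(0)·0 = − 2·v(5/2).
Weak formulation: find u (satisfying any essential BC) such that ∫_0^5/2 u'(x) v'(x) dx = ∫_0^5/2 f v dx − 2·v(5/2) for all v ∈ V (Dirichlet at 0 absorbed into V; Neumann datum at x = 5/2 contributes the boundary term).
Substituting f(x) = x*(-x - 3), the right-hand side is ∫_0^5/2 (x*(-x - 3)) v dx − 2·v(5/2).


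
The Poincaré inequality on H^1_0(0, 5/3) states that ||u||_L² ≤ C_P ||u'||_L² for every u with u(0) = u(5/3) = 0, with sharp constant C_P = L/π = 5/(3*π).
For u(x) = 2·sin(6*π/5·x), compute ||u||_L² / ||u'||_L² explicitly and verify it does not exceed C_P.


||u||_L² / ||u'||_L² = 5/(6*π) < C_P = 5/(3*π).

u(x) = 2·sin(6*π/5·x), so u'(x) = 12*π*cos(6*π*x/5)/5.
Writing u(x) = A·sin(kπx/L) with A = 2 and k = 2, use ∫_0^L sin²(kπx/L) dx = L/2 and ∫_0^L cos²(kπx/L) dx = L/2.
u² = 4·sin²(6*π/5·x) and (u')² = 144*π^2/25·cos²(6*π/5·x), and each of sin², cos² integrates to L/2 = 5/6 over (0, 5/3).
∫_0^5/3 u² dx = 10/3, so ||u||_L² = sqrt(30)/3.
∫_0^5/3 (u')² dx = 24*π^2/5, so ||u'||_L² = 2*sqrt(30)*π/5.
Ratio ||u||_L² / ||u'||_L² = 5/(6*π).
Sharp Poincaré constant on H^1_0(0, 5/3) is C_P = L/π = 5/(3*π), achieved by sin(3*π/5·x).
This is the k = 2 harmonic; the ratio L/(kπ) is strictly less than C_P = L/π, consistent with the sharp inequality ||u||_L² ≤ C_P ||u'||_L².


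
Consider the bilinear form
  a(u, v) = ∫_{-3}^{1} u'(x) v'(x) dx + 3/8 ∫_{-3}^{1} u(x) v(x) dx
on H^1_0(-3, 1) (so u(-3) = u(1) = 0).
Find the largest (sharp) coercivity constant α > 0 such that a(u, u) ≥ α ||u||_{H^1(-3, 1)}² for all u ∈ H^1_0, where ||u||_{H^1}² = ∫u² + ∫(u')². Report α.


α = (6 + π^2)/(π^2 + 16)

Coercivity of a(·,·) on H^1_0(-3, 1) means a(u, u) ≥ α ||u||_{H^1}² for every u ∈ H^1_0.
The interval has length L = 4, and Poincaré/coercivity depend only on L. Here a(u, u) = ∫(u')² + (3/8)·∫u².
Here 0 < c = 3/8 < 1. The condition a(u,u) ≥ α||u||_{H^1}² reads (1−α)∫(u')² ≥ (α−c)∫u². Any admissible α is ≤ 1 (rapidly oscillating u have ∫u²/∫(u')² → 0), and α = 1 would force 0 ≥ (1−c)∫u², impossible since c < 1; so 1−α > 0. By the sharp Poincaré inequality on H^1_0 of an interval of length L, ∫(u')² ≥ (π/L)²∫u² with equality for the first sine mode sin(π(x−x₀)/L) (x₀ the left endpoint), so the inequality holds for all u iff (1−α)(π/L)² ≥ α − c, i.e. α ≤ ((π/L)² + c)/((π/L)² + 1) = (1 + c(L/π)²)/(1 + (L/π)²). With (π/L)² = π^2/16 and c = 3/8, the largest admissible constant is α = ((π/L)² + c)/((π/L)² + 1).
Simplifying, α = (6 + π^2)/(π^2 + 16).


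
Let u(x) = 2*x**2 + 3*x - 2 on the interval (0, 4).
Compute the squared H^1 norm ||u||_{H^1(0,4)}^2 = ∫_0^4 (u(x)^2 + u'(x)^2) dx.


||u||_{H^1}^2 = 31468/15

The H^1 norm (squared) on an interval (0, L) is
  ||u||_{H^1}^2 = ∫_0^L u(x)^2 dx + ∫_0^L u'(x)^2 dx.
Compute u'(x) = 4*x + 3.
Then u(x)^2 = 4*x**4 + 12*x**3 + x**2 - 12*x + 4 and u'(x)^2 = 16*x**2 + 24*x + 9.
Integrate each monomial from 0 to 4 using ∫_0^4 c·x^n dx = c·4^(n+1)/(n+1):
  ∫_0^4 u(x)^2 dx = ∫_0^4 (4*x^4 + 12*x^3 + x^2 - 12*x + 4) dx. Term by term:
    ∫_0^4 4*x^4 dx = 4096/5;  ∫_0^4 12*x^3 dx = 768;  ∫_0^4 x^2 dx = 64/3;
    ∫_0^4 -12*x dx = -96;  ∫_0^4 4 dx = 16.
  Sum: 4096/5 + 768 + 64/3 − 96 + 16 = 22928/15.
  ∫_0^4 u'(x)^2 dx = ∫_0^4 (16*x^2 + 24*x + 9) dx. Term by term:
    ∫_0^4 16*x^2 dx = 1024/3;  ∫_0^4 24*x dx = 192;  ∫_0^4 9 dx = 36.
  Sum: 1024/3 + 192 + 36 = 1708/3.
Adding: ||u||_{H^1}^2 = 22928/15 + 1708/3 = 31468/15.


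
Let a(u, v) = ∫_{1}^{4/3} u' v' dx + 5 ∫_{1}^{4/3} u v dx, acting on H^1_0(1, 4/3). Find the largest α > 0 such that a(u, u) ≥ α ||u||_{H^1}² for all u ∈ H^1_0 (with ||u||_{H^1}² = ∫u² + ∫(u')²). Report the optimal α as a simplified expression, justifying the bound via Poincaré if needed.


α = 1

Coercivity of a(·,·) on H^1_0(1, 4/3) means a(u, u) ≥ α ||u||_{H^1}² for every u ∈ H^1_0.
The interval has length L = 1/3, and Poincaré/coercivity depend only on L. Here a(u, u) = ∫(u')² + (5)·∫u².
Here c = 5 ≥ 1, so a(u,u) = ∫(u')² + c∫u² ≥ ∫(u')² + ∫u² = ||u||_{H^1}², i.e. α = 1 works. No larger α is possible: a(u,u) ≥ α||u||_{H^1}² means (1−α)∫(u')² ≥ (α−c)∫u², and for the modes u_n = sin(nπ(x−x₀)/L) (x₀ the left endpoint) one has ∫u_n²/∫(u_n')² = (L/(nπ))² → 0, so a(u_n,u_n)/||u_n||_{H^1}² → 1. Hence the optimal constant is α = 1.
Therefore α = 1.


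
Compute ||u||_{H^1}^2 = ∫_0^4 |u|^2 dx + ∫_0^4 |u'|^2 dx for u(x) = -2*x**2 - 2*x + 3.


||u||_{H^1}^2 = 23788/15

The H^1 norm (squared) on an interval (0, L) is
  ||u||_{H^1}^2 = ∫_0^L u(x)^2 dx + ∫_0^L u'(x)^2 dx.
Compute u'(x) = -4*x - 2.
Then u(x)^2 = 4*x**4 + 8*x**3 - 8*x**2 - 12*x + 9 and u'(x)^2 = 16*x**2 + 16*x + 4.
Integrate each monomial from 0 to 4 using ∫_0^4 c·x^n dx = c·4^(n+1)/(n+1):
  ∫_0^4 u(x)^2 dx = ∫_0^4 (4*x^4 + 8*x^3 - 8*x^2 - 12*x + 9) dx. Term by term:
    ∫_0^4 4*x^4 dx = 4096/5;  ∫_0^4 8*x^3 dx = 512;  ∫_0^4 -8*x^2 dx = -512/3;
    ∫_0^4 -12*x dx = -96;  ∫_0^4 9 dx = 36.
  Sum: 4096/5 + 512 − 512/3 − 96 + 36 = 16508/15.
  ∫_0^4 u'(x)^2 dx = ∫_0^4 (16*x^2 + 16*x + 4) dx. Term by term:
    ∫_0^4 16*x^2 dx = 1024/3;  ∫_0^4 16*x dx = 128;  ∫_0^4 4 dx = 16.
  Sum: 1024/3 + 128 + 16 = 1456/3.
Adding: ||u||_{H^1}^2 = 16508/15 + 1456/3 = 23788/15.


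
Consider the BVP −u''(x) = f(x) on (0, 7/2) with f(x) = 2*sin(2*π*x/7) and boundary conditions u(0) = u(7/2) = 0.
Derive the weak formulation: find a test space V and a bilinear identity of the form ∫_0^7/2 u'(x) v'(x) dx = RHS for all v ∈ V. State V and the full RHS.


V = H^1_0(0, 7/2) (so v(0) = v(7/2) = 0); weak form: ∫_0^7/2 u'v' dx = ∫_0^7/2 (2*sin(2*π*x/7)) v dx for all v ∈ V.

Multiply both sides by a test function v and integrate from 0 to 7/2:
  ∫_0^7/2 −u''(x) v(x) dx = ∫_0^7/2 f(x) v(x) dx.
Integrate the LHS by parts once:
  ∫_0^7/2 −u'' v dx = −[u'(x) v(x)]_0^7/2 + ∫_0^7/2 u'(x) v'(x) dx.
Thus ∫_0^7/2 u'(x) v'(x) dx = ∫_0^7/2 f(x) v(x) dx + [u'(x) v(x)]_0^7/2.
Choose V so that boundary terms are either known or forced to vanish.
u is Dirichlet: u(0) = u(7/2) = 0. Let V = H^1_0(0, 7/2); then v(0) = v(7/2) = 0, and [u' v]_0^7/2 = 0.
Weak formulation: find u (satisfying any essential BC) such that ∫_0^7/2 u'(x) v'(x) dx = ∫_0^7/2 f v dx for all v ∈ V.
Substituting f(x) = 2*sin(2*π*x/7), the right-hand side is ∫_0^7/2 (2*sin(2*π*x/7)) v dx.


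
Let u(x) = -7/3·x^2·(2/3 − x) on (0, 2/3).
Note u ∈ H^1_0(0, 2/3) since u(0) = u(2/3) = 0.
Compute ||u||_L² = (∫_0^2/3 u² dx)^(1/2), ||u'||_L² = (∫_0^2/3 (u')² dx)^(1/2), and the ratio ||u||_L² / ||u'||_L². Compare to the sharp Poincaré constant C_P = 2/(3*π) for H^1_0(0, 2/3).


||u||_L² / ||u'||_L² = sqrt(14)/21 < C_P = 2/(3*π).

u(x) = -7/3·x^2·(2/3 − x), so u'(x) = 7*x*(9*x - 4)/9.
u(x) = -7/3·x^2·(2/3 − x) vanishes at x = 0 and x = 2/3, so u ∈ H^1_0(0, 2/3). Differentiate via the product rule and integrate the resulting polynomials term by term.
  ∫_0^2/3 u² dx = ∫_0^2/3 (49*x^6/9 - 196*x^5/27 + 196*x^4/81) dx. Term by term:
    ∫_0^2/3 49*x^6/9 dx = 896/19683;  ∫_0^2/3 -196*x^5/27 dx = -6272/59049;  ∫_0^2/3 196*x^4/81 dx = 6272/98415.
  Sum: 896/19683 − 6272/59049 + 6272/98415 = 896/295245.
  ∫_0^2/3 (u')² dx = ∫_0^2/3 (49*x^4 - 392*x^3/9 + 784*x^2/81) dx. Term by term:
    ∫_0^2/3 49*x^4 dx = 1568/1215;  ∫_0^2/3 -392*x^3/9 dx = -1568/729;  ∫_0^2/3 784*x^2/81 dx = 6272/6561.
  Sum: 1568/1215 − 1568/729 + 6272/6561 = 3136/32805.
∫_0^2/3 u² dx = 896/295245, so ||u||_L² = 8*sqrt(70)/1215.
∫_0^2/3 (u')² dx = 3136/32805, so ||u'||_L² = 56*sqrt(5)/405.
Ratio ||u||_L² / ||u'||_L² = sqrt(14)/21.
Sharp Poincaré constant on H^1_0(0, 2/3) is C_P = L/π = 2/(3*π), achieved by sin(3*π/2·x).
A polynomial bump cannot attain the sharp Poincaré constant (only the first sine eigenfunction does), so the ratio is strictly less than C_P, consistent with ||u||_L² ≤ C_P ||u'||_L².


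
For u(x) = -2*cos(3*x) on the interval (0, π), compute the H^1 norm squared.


||u||_{H^1(0,π)}^2 = 20*π

u'(x) = 6*sin(3*x).
Expand u² and (u')² and integrate term by term on (0, π), using: for integers n ≥ 1, ∫_0^π sin²(nx) dx = ∫_0^π cos²(nx) dx = π/2; for n ≠ n', ∫_0^π sin(nx)sin(n'x) dx = ∫_0^π cos(nx)cos(n'x) dx = 0; and by product-to-sum, ∫_0^π sin(nx)cos(n'x) dx = ½∫_0^π [sin((n+n')x) + sin((n−n')x)] dx, which is 0 when n+n' is even and 2n/(n²−n'²) when n+n' is odd (it need not vanish on (0, π)).
  u² squared terms: (-2)²·∫cos(3x)² dx = 4·π/2 = 2*π.
  So ∫_0^π u² dx = 2*π.
  (u')² squared terms: (6)²·∫sin(3x)² dx = 36·π/2 = 18*π.
  So ∫_0^π (u')² dx = 18*π.
||u||_{H^1}^2 = (2*π) + (18*π) = 20*π.
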